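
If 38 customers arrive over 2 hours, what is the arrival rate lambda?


lambda = total arrivals / time = 38 / 2 = 19.0 per hour

19.0 per hour


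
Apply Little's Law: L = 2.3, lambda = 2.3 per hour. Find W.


W = L / lambda = 2.3 / 2.3 = 1.0 hours

1.0 hours


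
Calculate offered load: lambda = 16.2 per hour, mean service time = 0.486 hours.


Offered load a = lambda * E[S] = 16.2 * 0.486 = 7.87 Erlangs

7.87 Erlangs


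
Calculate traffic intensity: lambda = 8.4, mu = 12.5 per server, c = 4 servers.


rho = lambda / (c * mu) = 8.4 / (4 * 12.5) = 0.168

0.168


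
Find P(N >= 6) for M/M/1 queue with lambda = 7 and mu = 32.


P(N >= 6) = rho^6 = (7/32)^6 = 0.0001

0.0001


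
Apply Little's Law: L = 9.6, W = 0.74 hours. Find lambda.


lambda = L / W = 9.6 / 0.74 = 12.97 per hour

12.97 per hour


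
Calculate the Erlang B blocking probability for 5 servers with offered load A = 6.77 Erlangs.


B(N,A) = (A^N/N!) / sum(A^k/k!, k=0..N) with N=5, A=6.77 = 0.4109

0.4109


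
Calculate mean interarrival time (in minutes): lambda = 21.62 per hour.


Mean interarrival time = 60/lambda = 60/21.62 = 2.78 minutes

2.78 minutes


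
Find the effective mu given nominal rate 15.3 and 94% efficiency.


Effective rate = mu * efficiency = 15.3 * 0.94 = 14.38 per hour

14.38 per hour


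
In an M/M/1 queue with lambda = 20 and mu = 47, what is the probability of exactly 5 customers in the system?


rho = 20/47; P(n) = (1-rho)*rho^n = (1-20/47)*(20/47)^5 = 0.008

0.008


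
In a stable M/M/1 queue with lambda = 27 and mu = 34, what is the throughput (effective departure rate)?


For a stable queue (lambda < mu), throughput = lambda = 27 per hour

27 per hour


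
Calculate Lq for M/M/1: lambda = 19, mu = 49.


rho = 19/49; Lq = rho^2/(1-rho) = 0.25

0.25


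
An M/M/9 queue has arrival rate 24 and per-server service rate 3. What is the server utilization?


rho = lambda/(c*mu) = 24/(9*3) = 0.8889

0.8889


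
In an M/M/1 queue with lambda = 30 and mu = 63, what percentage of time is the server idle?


Idle fraction = (1 - rho) * 100 = (1 - 30/63) * 100 = 52.4%

52.4%


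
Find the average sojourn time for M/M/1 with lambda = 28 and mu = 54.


W = 1/(mu - lambda) = 1/(54 - 28) = 0.0385 hours

0.0385 hours


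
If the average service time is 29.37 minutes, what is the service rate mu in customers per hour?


mu = 60 / avg_service_time = 60 / 29.37 = 2.04 per hour

2.04 per hour


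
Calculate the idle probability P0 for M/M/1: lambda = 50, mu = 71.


P0 = 1 - rho = 1 - 50/71 = 0.2958

0.2958


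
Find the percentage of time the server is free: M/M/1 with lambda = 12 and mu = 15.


Idle fraction = (1 - rho) * 100 = (1 - 12/15) * 100 = 20.0%

20.0%


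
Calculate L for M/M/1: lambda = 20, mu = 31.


rho = 20/31; L = rho/(1-rho) = 1.82

1.82


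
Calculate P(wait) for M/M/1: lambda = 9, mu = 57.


P(wait) = rho = lambda/mu = 9/57 = 0.1579

0.1579


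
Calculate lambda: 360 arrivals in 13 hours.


lambda = total arrivals / time = 360 / 13 = 27.69 per hour

27.69 per hour


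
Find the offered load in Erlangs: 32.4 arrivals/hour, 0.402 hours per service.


Offered load a = lambda * E[S] = 32.4 * 0.402 = 13.02 Erlangs

13.02 Erlangs


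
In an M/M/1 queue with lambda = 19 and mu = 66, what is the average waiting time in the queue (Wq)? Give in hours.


rho = 19/66; Wq = rho/(mu - lambda) = 0.0061 hours

0.0061 hours


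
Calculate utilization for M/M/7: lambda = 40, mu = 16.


rho = lambda/(c*mu) = 40/(7*16) = 0.3571

0.3571


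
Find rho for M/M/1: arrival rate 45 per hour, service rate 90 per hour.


rho = lambda/mu = 45/90 = 0.5

0.5


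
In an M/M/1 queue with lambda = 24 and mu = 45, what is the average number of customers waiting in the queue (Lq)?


rho = 24/45; Lq = rho^2/(1-rho) = 0.61

0.61


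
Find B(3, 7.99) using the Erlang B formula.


B(N,A) = (A^N/N!) / sum(A^k/k!, k=0..N) with N=3, A=7.99 = 0.6751

0.6751


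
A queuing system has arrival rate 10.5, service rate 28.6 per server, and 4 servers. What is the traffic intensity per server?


rho = lambda / (c * mu) = 10.5 / (4 * 28.6) = 0.0918

0.0918


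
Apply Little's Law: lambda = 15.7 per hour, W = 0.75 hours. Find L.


L = lambda * W = 15.7 * 0.75 = 11.78

11.78


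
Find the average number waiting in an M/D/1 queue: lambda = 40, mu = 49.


M/D/1: Lq = rho^2 / (2*(1-rho)) where rho = 40/49; Lq = 1.81

1.81


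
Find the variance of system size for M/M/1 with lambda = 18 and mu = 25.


rho = 18/25; Var(N) = rho/(1-rho)^2 = 9.18

9.18


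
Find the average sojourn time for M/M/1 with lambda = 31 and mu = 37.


W = 1/(mu - lambda) = 1/(37 - 31) = 0.1667 hours

0.1667 hours


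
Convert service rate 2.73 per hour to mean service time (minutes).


Mean service time = 60/mu = 60/2.73 = 21.98 minutes

21.98 minutes


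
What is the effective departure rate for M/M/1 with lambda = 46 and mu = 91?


For a stable queue (lambda < mu), throughput = lambda = 46 per hour

46 per hour


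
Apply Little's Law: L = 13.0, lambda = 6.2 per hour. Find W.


W = L / lambda = 13.0 / 6.2 = 2.0968 hours

2.0968 hours


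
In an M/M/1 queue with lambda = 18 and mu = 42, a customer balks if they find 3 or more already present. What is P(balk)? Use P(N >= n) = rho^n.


P(N >= 3) = rho^3 = (18/42)^3 = 0.0787

0.0787


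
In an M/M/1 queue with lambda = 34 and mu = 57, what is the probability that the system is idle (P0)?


P0 = 1 - rho = 1 - 34/57 = 0.4035

0.4035


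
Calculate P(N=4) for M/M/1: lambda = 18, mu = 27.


rho = 18/27; P(n) = (1-rho)*rho^n = (1-18/27)*(18/27)^4 = 0.0658

0.0658


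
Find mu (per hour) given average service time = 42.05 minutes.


mu = 60 / avg_service_time = 60 / 42.05 = 1.43 per hour

1.43 per hour


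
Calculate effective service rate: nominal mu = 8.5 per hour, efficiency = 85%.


Effective rate = mu * efficiency = 8.5 * 0.85 = 7.23 per hour

7.23 per hour


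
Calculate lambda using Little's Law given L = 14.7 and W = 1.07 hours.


lambda = L / W = 14.7 / 1.07 = 13.74 per hour

13.74 per hour


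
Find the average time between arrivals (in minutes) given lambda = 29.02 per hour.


Mean interarrival time = 60/lambda = 60/29.02 = 2.07 minutes

2.07 minutes


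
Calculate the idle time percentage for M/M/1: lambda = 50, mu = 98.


Idle fraction = (1 - rho) * 100 = (1 - 50/98) * 100 = 49.0%

49.0%


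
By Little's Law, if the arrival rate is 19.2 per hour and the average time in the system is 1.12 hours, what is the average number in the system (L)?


L = lambda * W = 19.2 * 1.12 = 21.5

21.5


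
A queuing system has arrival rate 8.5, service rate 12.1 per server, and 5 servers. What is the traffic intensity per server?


rho = lambda / (c * mu) = 8.5 / (5 * 12.1) = 0.1405

0.1405


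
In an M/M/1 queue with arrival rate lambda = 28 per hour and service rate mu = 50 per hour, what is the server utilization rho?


rho = lambda/mu = 28/50 = 0.56

0.56


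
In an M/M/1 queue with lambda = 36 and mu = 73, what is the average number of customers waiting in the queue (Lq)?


rho = 36/73; Lq = rho^2/(1-rho) = 0.48

0.48


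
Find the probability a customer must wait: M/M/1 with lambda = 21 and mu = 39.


P(wait) = rho = lambda/mu = 21/39 = 0.5385

0.5385


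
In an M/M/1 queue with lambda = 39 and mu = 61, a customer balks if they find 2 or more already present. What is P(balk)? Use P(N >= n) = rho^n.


P(N >= 2) = rho^2 = (39/61)^2 = 0.4088

0.4088


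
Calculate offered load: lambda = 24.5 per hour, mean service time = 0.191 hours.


Offered load a = lambda * E[S] = 24.5 * 0.191 = 4.68 Erlangs

4.68 Erlangs


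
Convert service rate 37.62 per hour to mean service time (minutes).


Mean service time = 60/mu = 60/37.62 = 1.59 minutes

1.59 minutes


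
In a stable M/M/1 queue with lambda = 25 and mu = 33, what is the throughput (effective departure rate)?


For a stable queue (lambda < mu), throughput = lambda = 25 per hour

25 per hour


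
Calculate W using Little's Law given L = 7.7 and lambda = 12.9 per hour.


W = L / lambda = 7.7 / 12.9 = 0.5969 hours

0.5969 hours


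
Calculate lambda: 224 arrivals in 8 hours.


lambda = total arrivals / time = 224 / 8 = 28.0 per hour

28.0 per hour


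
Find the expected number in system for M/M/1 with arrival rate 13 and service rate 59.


rho = 13/59; L = rho/(1-rho) = 0.28

0.28


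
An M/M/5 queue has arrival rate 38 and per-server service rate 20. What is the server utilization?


rho = lambda/(c*mu) = 38/(5*20) = 0.38

0.38


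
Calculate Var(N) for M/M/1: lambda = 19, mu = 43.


rho = 19/43; Var(N) = rho/(1-rho)^2 = 1.42

1.42


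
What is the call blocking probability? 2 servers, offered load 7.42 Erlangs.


B(N,A) = (A^N/N!) / sum(A^k/k!, k=0..N) with N=2, A=7.42 = 0.7658

0.7658


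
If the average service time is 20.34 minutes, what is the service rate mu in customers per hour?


mu = 60 / avg_service_time = 60 / 20.34 = 2.95 per hour

2.95 per hour


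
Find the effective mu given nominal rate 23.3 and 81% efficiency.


Effective rate = mu * efficiency = 23.3 * 0.81 = 18.87 per hour

18.87 per hour


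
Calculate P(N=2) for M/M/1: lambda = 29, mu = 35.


rho = 29/35; P(n) = (1-rho)*rho^n = (1-29/35)*(29/35)^2 = 0.1177

0.1177


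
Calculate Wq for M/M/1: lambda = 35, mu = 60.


rho = 35/60; Wq = rho/(mu - lambda) = 0.0233 hours

0.0233 hours


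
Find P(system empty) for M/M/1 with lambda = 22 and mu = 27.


P0 = 1 - rho = 1 - 22/27 = 0.1852

0.1852


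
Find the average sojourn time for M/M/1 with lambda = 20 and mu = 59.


W = 1/(mu - lambda) = 1/(59 - 20) = 0.0256 hours

0.0256 hours


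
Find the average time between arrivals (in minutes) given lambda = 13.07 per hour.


Mean interarrival time = 60/lambda = 60/13.07 = 4.59 minutes

4.59 minutes


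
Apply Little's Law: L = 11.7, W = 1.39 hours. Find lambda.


lambda = L / W = 11.7 / 1.39 = 8.42 per hour

8.42 per hour


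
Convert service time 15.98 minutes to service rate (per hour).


mu = 60 / avg_service_time = 60 / 15.98 = 3.75 per hour

3.75 per hour


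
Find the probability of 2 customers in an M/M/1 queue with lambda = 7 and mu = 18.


rho = 7/18; P(n) = (1-rho)*rho^n = (1-7/18)*(7/18)^2 = 0.0924

0.0924


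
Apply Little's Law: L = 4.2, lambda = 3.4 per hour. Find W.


W = L / lambda = 4.2 / 3.4 = 1.2353 hours

1.2353 hours


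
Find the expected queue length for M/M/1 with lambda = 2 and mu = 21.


rho = 2/21; Lq = rho^2/(1-rho) = 0.01

0.01


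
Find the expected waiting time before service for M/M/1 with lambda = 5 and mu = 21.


rho = 5/21; Wq = rho/(mu - lambda) = 0.0149 hours

0.0149 hours


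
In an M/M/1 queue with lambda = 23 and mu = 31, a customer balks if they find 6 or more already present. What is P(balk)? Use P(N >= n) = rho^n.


P(N >= 6) = rho^6 = (23/31)^6 = 0.1668

0.1668


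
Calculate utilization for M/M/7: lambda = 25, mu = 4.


rho = lambda/(c*mu) = 25/(7*4) = 0.8929

0.8929


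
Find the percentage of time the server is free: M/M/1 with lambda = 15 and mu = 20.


Idle fraction = (1 - rho) * 100 = (1 - 15/20) * 100 = 25.0%

25.0%


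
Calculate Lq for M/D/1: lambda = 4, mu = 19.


M/D/1: Lq = rho^2 / (2*(1-rho)) where rho = 4/19; Lq = 0.03

0.03


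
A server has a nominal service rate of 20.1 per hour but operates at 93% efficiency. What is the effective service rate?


Effective rate = mu * efficiency = 20.1 * 0.93 = 18.69 per hour

18.69 per hour


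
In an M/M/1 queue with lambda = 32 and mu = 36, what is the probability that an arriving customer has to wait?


P(wait) = rho = lambda/mu = 32/36 = 0.8889

0.8889


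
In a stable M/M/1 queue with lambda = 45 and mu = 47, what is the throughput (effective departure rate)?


For a stable queue (lambda < mu), throughput = lambda = 45 per hour

45 per hour


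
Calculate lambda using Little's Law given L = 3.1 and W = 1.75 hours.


lambda = L / W = 3.1 / 1.75 = 1.77 per hour

1.77 per hour


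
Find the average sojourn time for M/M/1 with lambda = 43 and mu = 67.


W = 1/(mu - lambda) = 1/(67 - 43) = 0.0417 hours

0.0417 hours


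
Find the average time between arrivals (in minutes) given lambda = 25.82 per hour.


Mean interarrival time = 60/lambda = 60/25.82 = 2.32 minutes

2.32 minutes


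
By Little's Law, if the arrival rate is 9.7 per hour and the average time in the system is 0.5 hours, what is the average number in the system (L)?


L = lambda * W = 9.7 * 0.5 = 4.85

4.85


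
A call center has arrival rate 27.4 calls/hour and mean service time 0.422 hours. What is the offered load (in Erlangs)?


Offered load a = lambda * E[S] = 27.4 * 0.422 = 11.56 Erlangs

11.56 Erlangs


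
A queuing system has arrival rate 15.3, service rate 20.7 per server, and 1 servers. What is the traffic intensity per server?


rho = lambda / (c * mu) = 15.3 / (1 * 20.7) = 0.7391

0.7391


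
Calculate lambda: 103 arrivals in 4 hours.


lambda = total arrivals / time = 103 / 4 = 25.75 per hour

25.75 per hour


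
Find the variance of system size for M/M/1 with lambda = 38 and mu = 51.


rho = 38/51; Var(N) = rho/(1-rho)^2 = 11.47

11.47


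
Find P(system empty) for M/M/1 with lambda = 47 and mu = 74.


P0 = 1 - rho = 1 - 47/74 = 0.3649

0.3649


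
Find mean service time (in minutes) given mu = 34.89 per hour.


Mean service time = 60/mu = 60/34.89 = 1.72 minutes

1.72 minutes


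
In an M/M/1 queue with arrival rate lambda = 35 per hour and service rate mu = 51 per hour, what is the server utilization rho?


rho = lambda/mu = 35/51 = 0.6863

0.6863


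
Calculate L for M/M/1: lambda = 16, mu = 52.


rho = 16/52; L = rho/(1-rho) = 0.44

0.44


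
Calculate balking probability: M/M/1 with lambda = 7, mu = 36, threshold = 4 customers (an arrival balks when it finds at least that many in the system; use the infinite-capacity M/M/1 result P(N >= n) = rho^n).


P(N >= 4) = rho^4 = (7/36)^4 = 0.0014

0.0014


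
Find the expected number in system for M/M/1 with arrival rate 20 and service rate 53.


rho = 20/53; L = rho/(1-rho) = 0.61

0.61


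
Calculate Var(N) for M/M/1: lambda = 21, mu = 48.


rho = 21/48; Var(N) = rho/(1-rho)^2 = 1.38

1.38


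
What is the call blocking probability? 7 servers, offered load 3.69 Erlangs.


B(N,A) = (A^N/N!) / sum(A^k/k!, k=0..N) with N=7, A=3.69 = 0.0478

0.0478


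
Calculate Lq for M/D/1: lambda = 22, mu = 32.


M/D/1: Lq = rho^2 / (2*(1-rho)) where rho = 22/32; Lq = 0.76

0.76


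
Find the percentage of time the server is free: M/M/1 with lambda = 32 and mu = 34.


Idle fraction = (1 - rho) * 100 = (1 - 32/34) * 100 = 5.9%

5.9%


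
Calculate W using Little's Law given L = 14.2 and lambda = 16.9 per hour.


W = L / lambda = 14.2 / 16.9 = 0.8402 hours

0.8402 hours


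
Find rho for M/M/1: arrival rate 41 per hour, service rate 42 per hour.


rho = lambda/mu = 41/42 = 0.9762

0.9762


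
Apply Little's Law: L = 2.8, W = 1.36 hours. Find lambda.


lambda = L / W = 2.8 / 1.36 = 2.06 per hour

2.06 per hour


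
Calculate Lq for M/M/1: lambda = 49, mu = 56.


rho = 49/56; Lq = rho^2/(1-rho) = 6.13

6.13


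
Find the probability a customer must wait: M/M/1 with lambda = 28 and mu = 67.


P(wait) = rho = lambda/mu = 28/67 = 0.4179

0.4179


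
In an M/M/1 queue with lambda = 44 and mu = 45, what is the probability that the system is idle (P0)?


P0 = 1 - rho = 1 - 44/45 = 0.0222

0.0222


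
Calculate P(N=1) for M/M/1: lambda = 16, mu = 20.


rho = 16/20; P(n) = (1-rho)*rho^n = (1-16/20)*(16/20)^1 = 0.16

0.16


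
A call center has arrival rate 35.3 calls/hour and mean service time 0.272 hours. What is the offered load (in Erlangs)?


Offered load a = lambda * E[S] = 35.3 * 0.272 = 9.6 Erlangs

9.6 Erlangs


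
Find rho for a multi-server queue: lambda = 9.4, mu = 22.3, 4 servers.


rho = lambda / (c * mu) = 9.4 / (4 * 22.3) = 0.1054

0.1054


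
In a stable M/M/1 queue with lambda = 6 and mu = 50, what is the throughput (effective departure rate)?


For a stable queue (lambda < mu), throughput = lambda = 6 per hour

6 per hour


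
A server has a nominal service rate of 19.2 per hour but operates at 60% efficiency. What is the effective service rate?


Effective rate = mu * efficiency = 19.2 * 0.6 = 11.52 per hour

11.52 per hour


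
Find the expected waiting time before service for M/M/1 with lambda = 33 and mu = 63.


rho = 33/63; Wq = rho/(mu - lambda) = 0.0175 hours

0.0175 hours


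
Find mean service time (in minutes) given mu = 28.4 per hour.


Mean service time = 60/mu = 60/28.4 = 2.11 minutes

2.11 minutes


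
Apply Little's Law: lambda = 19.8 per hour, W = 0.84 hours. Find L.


L = lambda * W = 19.8 * 0.84 = 16.63

16.63


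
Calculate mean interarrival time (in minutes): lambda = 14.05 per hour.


Mean interarrival time = 60/lambda = 60/14.05 = 4.27 minutes

4.27 minutes


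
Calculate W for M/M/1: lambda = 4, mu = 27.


W = 1/(mu - lambda) = 1/(27 - 4) = 0.0435 hours

0.0435 hours


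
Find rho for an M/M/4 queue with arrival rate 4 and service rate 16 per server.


rho = lambda/(c*mu) = 4/(4*16) = 0.0625

0.0625


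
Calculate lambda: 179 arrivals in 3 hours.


lambda = total arrivals / time = 179 / 3 = 59.67 per hour

59.67 per hour


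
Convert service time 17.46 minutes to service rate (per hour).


mu = 60 / avg_service_time = 60 / 17.46 = 3.44 per hour

3.44 per hour


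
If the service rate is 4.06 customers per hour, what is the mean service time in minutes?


Mean service time = 60/mu = 60/4.06 = 14.78 minutes

14.78 minutes


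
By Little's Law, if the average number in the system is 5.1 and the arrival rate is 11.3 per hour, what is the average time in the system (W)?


W = L / lambda = 5.1 / 11.3 = 0.4513 hours

0.4513 hours


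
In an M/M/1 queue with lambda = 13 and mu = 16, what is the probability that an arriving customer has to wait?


P(wait) = rho = lambda/mu = 13/16 = 0.8125

0.8125


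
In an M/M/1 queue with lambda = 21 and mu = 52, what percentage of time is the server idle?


Idle fraction = (1 - rho) * 100 = (1 - 21/52) * 100 = 59.6%

59.6%


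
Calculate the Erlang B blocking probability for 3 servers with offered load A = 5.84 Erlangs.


B(N,A) = (A^N/N!) / sum(A^k/k!, k=0..N) with N=3, A=5.84 = 0.5815

0.5815


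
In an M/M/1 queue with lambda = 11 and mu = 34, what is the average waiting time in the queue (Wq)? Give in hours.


rho = 11/34; Wq = rho/(mu - lambda) = 0.0141 hours

0.0141 hours


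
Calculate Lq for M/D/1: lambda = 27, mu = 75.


M/D/1: Lq = rho^2 / (2*(1-rho)) where rho = 27/75; Lq = 0.1

0.1


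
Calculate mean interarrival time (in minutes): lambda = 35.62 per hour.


Mean interarrival time = 60/lambda = 60/35.62 = 1.68 minutes

1.68 minutes


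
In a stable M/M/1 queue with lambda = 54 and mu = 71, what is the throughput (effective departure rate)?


For a stable queue (lambda < mu), throughput = lambda = 54 per hour

54 per hour


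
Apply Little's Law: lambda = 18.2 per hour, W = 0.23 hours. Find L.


L = lambda * W = 18.2 * 0.23 = 4.19

4.19


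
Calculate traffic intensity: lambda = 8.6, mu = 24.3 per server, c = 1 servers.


rho = lambda / (c * mu) = 8.6 / (1 * 24.3) = 0.3539

0.3539


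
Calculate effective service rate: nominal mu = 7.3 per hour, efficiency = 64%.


Effective rate = mu * efficiency = 7.3 * 0.64 = 4.67 per hour

4.67 per hour


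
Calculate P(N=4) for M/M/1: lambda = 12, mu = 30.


rho = 12/30; P(n) = (1-rho)*rho^n = (1-12/30)*(12/30)^4 = 0.0154

0.0154


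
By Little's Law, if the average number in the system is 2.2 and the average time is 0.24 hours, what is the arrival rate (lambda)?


lambda = L / W = 2.2 / 0.24 = 9.17 per hour

9.17 per hour


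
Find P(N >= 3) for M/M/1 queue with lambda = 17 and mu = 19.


P(N >= 3) = rho^3 = (17/19)^3 = 0.7163

0.7163


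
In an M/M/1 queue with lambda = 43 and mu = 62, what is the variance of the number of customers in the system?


rho = 43/62; Var(N) = rho/(1-rho)^2 = 7.39

7.39


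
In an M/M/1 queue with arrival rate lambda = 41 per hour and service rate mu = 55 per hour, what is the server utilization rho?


rho = lambda/mu = 41/55 = 0.7455

0.7455


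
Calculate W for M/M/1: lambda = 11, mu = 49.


W = 1/(mu - lambda) = 1/(49 - 11) = 0.0263 hours

0.0263 hours


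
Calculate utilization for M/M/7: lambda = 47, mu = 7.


rho = lambda/(c*mu) = 47/(7*7) = 0.9592

0.9592


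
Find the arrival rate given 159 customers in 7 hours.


lambda = total arrivals / time = 159 / 7 = 22.71 per hour

22.71 per hour


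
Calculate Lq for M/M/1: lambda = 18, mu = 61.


rho = 18/61; Lq = rho^2/(1-rho) = 0.12

0.12


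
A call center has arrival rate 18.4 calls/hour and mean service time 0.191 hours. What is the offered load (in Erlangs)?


Offered load a = lambda * E[S] = 18.4 * 0.191 = 3.51 Erlangs

3.51 Erlangs


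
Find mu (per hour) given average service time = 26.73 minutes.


mu = 60 / avg_service_time = 60 / 26.73 = 2.24 per hour

2.24 per hour


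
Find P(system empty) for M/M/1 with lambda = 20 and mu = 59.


P0 = 1 - rho = 1 - 20/59 = 0.661

0.661


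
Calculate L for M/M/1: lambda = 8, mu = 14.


rho = 8/14; L = rho/(1-rho) = 1.33

1.33


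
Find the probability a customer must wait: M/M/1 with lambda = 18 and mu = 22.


P(wait) = rho = lambda/mu = 18/22 = 0.8182

0.8182


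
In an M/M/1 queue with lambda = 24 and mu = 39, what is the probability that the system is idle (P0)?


P0 = 1 - rho = 1 - 24/39 = 0.3846

0.3846


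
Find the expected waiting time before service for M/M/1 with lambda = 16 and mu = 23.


rho = 16/23; Wq = rho/(mu - lambda) = 0.0994 hours

0.0994 hours


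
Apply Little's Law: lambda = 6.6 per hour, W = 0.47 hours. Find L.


L = lambda * W = 6.6 * 0.47 = 3.1

3.1


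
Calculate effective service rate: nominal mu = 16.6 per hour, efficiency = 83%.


Effective rate = mu * efficiency = 16.6 * 0.83 = 13.78 per hour

13.78 per hour


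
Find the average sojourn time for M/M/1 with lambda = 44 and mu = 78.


W = 1/(mu - lambda) = 1/(78 - 44) = 0.0294 hours

0.0294 hours


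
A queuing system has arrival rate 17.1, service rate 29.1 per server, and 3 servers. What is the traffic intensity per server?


rho = lambda / (c * mu) = 17.1 / (3 * 29.1) = 0.1959

0.1959


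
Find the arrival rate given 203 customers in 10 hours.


lambda = total arrivals / time = 203 / 10 = 20.3 per hour

20.3 per hour


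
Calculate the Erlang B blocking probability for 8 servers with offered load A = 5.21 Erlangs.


B(N,A) = (A^N/N!) / sum(A^k/k!, k=0..N) with N=8, A=5.21 = 0.0802

0.0802


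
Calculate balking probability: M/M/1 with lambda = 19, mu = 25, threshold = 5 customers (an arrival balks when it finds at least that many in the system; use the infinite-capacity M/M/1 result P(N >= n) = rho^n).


P(N >= 5) = rho^5 = (19/25)^5 = 0.2536

0.2536


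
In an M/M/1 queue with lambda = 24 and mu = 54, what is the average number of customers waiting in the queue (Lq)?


rho = 24/54; Lq = rho^2/(1-rho) = 0.36

0.36


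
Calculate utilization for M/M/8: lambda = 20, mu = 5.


rho = lambda/(c*mu) = 20/(8*5) = 0.5

0.5


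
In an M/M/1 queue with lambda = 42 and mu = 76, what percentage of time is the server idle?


Idle fraction = (1 - rho) * 100 = (1 - 42/76) * 100 = 44.7%

44.7%


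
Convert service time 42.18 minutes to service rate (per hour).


mu = 60 / avg_service_time = 60 / 42.18 = 1.42 per hour

1.42 per hour


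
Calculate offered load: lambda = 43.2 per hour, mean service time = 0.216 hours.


Offered load a = lambda * E[S] = 43.2 * 0.216 = 9.33 Erlangs

9.33 Erlangs


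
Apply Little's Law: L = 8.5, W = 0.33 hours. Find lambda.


lambda = L / W = 8.5 / 0.33 = 25.76 per hour

25.76 per hour


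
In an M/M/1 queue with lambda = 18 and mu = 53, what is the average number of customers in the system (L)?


rho = 18/53; L = rho/(1-rho) = 0.51

0.51


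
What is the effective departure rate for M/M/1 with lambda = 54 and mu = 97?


For a stable queue (lambda < mu), throughput = lambda = 54 per hour

54 per hour


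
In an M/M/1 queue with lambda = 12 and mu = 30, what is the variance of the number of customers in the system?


rho = 12/30; Var(N) = rho/(1-rho)^2 = 1.11

1.11


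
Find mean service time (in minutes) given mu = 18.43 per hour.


Mean service time = 60/mu = 60/18.43 = 3.26 minutes

3.26 minutes


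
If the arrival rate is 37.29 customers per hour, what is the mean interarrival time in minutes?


Mean interarrival time = 60/lambda = 60/37.29 = 1.61 minutes

1.61 minutes


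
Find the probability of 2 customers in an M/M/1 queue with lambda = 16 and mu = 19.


rho = 16/19; P(n) = (1-rho)*rho^n = (1-16/19)*(16/19)^2 = 0.112

0.112


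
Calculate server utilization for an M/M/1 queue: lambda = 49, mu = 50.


rho = lambda/mu = 49/50 = 0.98

0.98


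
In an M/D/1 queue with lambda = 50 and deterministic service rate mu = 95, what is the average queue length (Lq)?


M/D/1: Lq = rho^2 / (2*(1-rho)) where rho = 50/95; Lq = 0.29

0.29


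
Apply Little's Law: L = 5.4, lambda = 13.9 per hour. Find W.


W = L / lambda = 5.4 / 13.9 = 0.3885 hours

0.3885 hours


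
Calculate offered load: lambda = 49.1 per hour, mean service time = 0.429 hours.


Offered load a = lambda * E[S] = 49.1 * 0.429 = 21.06 Erlangs

21.06 Erlangs


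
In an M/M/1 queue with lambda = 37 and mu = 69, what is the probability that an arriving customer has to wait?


P(wait) = rho = lambda/mu = 37/69 = 0.5362

0.5362


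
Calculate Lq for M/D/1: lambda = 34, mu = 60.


M/D/1: Lq = rho^2 / (2*(1-rho)) where rho = 34/60; Lq = 0.37

0.37


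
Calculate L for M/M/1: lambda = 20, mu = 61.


rho = 20/61; L = rho/(1-rho) = 0.49

0.49


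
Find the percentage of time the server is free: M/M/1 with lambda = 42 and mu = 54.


Idle fraction = (1 - rho) * 100 = (1 - 42/54) * 100 = 22.2%

22.2%


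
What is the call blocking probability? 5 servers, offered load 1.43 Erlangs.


B(N,A) = (A^N/N!) / sum(A^k/k!, k=0..N) with N=5, A=1.43 = 0.012

0.012


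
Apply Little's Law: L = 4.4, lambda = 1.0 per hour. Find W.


W = L / lambda = 4.4 / 1.0 = 4.4 hours

4.4 hours


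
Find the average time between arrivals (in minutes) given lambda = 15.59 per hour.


Mean interarrival time = 60/lambda = 60/15.59 = 3.85 minutes

3.85 minutes


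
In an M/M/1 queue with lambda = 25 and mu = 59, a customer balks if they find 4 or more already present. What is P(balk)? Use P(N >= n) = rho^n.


P(N >= 4) = rho^4 = (25/59)^4 = 0.0322

0.0322


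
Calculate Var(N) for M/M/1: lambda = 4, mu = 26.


rho = 4/26; Var(N) = rho/(1-rho)^2 = 0.21

0.21


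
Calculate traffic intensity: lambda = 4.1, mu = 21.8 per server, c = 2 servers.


rho = lambda / (c * mu) = 4.1 / (2 * 21.8) = 0.094

0.094


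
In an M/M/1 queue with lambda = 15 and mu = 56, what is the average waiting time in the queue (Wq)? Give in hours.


rho = 15/56; Wq = rho/(mu - lambda) = 0.0065 hours

0.0065 hours


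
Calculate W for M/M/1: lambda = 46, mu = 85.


W = 1/(mu - lambda) = 1/(85 - 46) = 0.0256 hours

0.0256 hours


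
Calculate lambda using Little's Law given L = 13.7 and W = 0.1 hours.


lambda = L / W = 13.7 / 0.1 = 137.0 per hour

137.0 per hour


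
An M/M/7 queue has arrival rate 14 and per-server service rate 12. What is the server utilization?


rho = lambda/(c*mu) = 14/(7*12) = 0.1667

0.1667


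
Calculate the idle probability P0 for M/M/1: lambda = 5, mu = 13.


P0 = 1 - rho = 1 - 5/13 = 0.6154

0.6154


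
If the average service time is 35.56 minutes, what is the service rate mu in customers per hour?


mu = 60 / avg_service_time = 60 / 35.56 = 1.69 per hour

1.69 per hour


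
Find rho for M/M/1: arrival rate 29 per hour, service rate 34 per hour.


rho = lambda/mu = 29/34 = 0.8529

0.8529


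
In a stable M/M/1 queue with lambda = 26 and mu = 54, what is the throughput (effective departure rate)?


For a stable queue (lambda < mu), throughput = lambda = 26 per hour

26 per hour


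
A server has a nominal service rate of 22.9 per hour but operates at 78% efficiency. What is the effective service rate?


Effective rate = mu * efficiency = 22.9 * 0.78 = 17.86 per hour

17.86 per hour


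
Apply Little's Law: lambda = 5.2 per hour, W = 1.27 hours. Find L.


L = lambda * W = 5.2 * 1.27 = 6.6

6.6


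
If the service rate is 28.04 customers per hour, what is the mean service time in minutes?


Mean service time = 60/mu = 60/28.04 = 2.14 minutes

2.14 minutes


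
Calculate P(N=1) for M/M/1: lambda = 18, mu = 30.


rho = 18/30; P(n) = (1-rho)*rho^n = (1-18/30)*(18/30)^1 = 0.24

0.24


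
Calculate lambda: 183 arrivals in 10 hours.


lambda = total arrivals / time = 183 / 10 = 18.3 per hour

18.3 per hour


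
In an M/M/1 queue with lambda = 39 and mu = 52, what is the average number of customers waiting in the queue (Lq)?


rho = 39/52; Lq = rho^2/(1-rho) = 2.25

2.25


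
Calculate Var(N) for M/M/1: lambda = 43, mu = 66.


rho = 43/66; Var(N) = rho/(1-rho)^2 = 5.36

5.36


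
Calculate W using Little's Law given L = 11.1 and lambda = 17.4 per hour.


W = L / lambda = 11.1 / 17.4 = 0.6379 hours

0.6379 hours


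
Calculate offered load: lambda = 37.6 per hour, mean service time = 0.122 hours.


Offered load a = lambda * E[S] = 37.6 * 0.122 = 4.59 Erlangs

4.59 Erlangs


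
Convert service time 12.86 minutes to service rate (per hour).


mu = 60 / avg_service_time = 60 / 12.86 = 4.67 per hour

4.67 per hour


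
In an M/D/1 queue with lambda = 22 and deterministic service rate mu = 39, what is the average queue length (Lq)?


M/D/1: Lq = rho^2 / (2*(1-rho)) where rho = 22/39; Lq = 0.37

0.37


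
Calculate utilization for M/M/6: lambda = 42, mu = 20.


rho = lambda/(c*mu) = 42/(6*20) = 0.35

0.35


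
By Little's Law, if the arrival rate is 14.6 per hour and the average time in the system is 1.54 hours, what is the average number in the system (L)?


L = lambda * W = 14.6 * 1.54 = 22.48

22.48


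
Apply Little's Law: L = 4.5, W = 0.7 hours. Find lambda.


lambda = L / W = 4.5 / 0.7 = 6.43 per hour

6.43 per hour


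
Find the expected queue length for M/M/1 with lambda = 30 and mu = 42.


rho = 30/42; Lq = rho^2/(1-rho) = 1.79

1.79


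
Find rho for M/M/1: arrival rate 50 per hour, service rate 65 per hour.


rho = lambda/mu = 50/65 = 0.7692

0.7692


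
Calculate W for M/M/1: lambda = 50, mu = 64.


W = 1/(mu - lambda) = 1/(64 - 50) = 0.0714 hours

0.0714 hours


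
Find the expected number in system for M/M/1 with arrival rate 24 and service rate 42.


rho = 24/42; L = rho/(1-rho) = 1.33

1.33


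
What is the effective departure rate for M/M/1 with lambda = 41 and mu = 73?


For a stable queue (lambda < mu), throughput = lambda = 41 per hour

41 per hour


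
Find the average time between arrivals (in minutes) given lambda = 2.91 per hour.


Mean interarrival time = 60/lambda = 60/2.91 = 20.62 minutes

20.62 minutes


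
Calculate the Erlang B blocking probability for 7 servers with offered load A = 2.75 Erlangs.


B(N,A) = (A^N/N!) / sum(A^k/k!, k=0..N) with N=7, A=2.75 = 0.0152

0.0152


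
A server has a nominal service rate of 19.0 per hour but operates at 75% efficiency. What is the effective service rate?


Effective rate = mu * efficiency = 19.0 * 0.75 = 14.25 per hour

14.25 per hour


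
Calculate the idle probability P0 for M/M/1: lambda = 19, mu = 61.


P0 = 1 - rho = 1 - 19/61 = 0.6885

0.6885


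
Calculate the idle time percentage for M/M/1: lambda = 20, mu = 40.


Idle fraction = (1 - rho) * 100 = (1 - 20/40) * 100 = 50.0%

50.0%


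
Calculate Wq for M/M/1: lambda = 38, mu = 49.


rho = 38/49; Wq = rho/(mu - lambda) = 0.0705 hours

0.0705 hours


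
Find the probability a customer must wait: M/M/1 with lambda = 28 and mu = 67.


P(wait) = rho = lambda/mu = 28/67 = 0.4179

0.4179


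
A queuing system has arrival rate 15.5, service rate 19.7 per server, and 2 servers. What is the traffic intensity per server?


rho = lambda / (c * mu) = 15.5 / (2 * 19.7) = 0.3934

0.3934


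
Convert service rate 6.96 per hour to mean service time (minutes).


Mean service time = 60/mu = 60/6.96 = 8.62 minutes

8.62 minutes


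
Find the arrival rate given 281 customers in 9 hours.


lambda = total arrivals / time = 281 / 9 = 31.22 per hour

31.22 per hour


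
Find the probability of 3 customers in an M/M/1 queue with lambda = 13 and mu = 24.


rho = 13/24; P(n) = (1-rho)*rho^n = (1-13/24)*(13/24)^3 = 0.0728

0.0728


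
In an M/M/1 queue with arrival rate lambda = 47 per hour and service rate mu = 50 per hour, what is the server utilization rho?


rho = lambda/mu = 47/50 = 0.94

0.94


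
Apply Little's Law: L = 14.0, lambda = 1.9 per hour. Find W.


W = L / lambda = 14.0 / 1.9 = 7.3684 hours

7.3684 hours


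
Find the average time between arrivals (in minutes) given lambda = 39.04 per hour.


Mean interarrival time = 60/lambda = 60/39.04 = 1.54 minutes

1.54 minutes


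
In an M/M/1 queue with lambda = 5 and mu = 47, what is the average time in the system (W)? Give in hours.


W = 1/(mu - lambda) = 1/(47 - 5) = 0.0238 hours

0.0238 hours


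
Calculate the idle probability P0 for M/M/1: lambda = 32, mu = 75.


P0 = 1 - rho = 1 - 32/75 = 0.5733

0.5733


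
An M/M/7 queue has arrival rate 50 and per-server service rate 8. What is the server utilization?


rho = lambda/(c*mu) = 50/(7*8) = 0.8929

0.8929


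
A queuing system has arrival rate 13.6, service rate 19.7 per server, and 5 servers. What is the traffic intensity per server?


rho = lambda / (c * mu) = 13.6 / (5 * 19.7) = 0.1381

0.1381


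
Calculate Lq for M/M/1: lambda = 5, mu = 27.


rho = 5/27; Lq = rho^2/(1-rho) = 0.04

0.04


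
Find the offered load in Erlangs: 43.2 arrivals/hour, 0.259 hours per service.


Offered load a = lambda * E[S] = 43.2 * 0.259 = 11.19 Erlangs

11.19 Erlangs


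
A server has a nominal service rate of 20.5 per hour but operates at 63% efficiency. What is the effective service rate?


Effective rate = mu * efficiency = 20.5 * 0.63 = 12.92 per hour

12.92 per hour


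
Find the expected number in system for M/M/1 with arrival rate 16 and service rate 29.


rho = 16/29; L = rho/(1-rho) = 1.23

1.23


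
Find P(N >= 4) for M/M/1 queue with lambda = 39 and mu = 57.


P(N >= 4) = rho^4 = (39/57)^4 = 0.2192

0.2192


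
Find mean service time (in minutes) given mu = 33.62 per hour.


Mean service time = 60/mu = 60/33.62 = 1.78 minutes

1.78 minutes


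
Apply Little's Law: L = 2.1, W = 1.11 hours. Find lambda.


lambda = L / W = 2.1 / 1.11 = 1.89 per hour

1.89 per hour


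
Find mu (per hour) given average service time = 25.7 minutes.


mu = 60 / avg_service_time = 60 / 25.7 = 2.33 per hour

2.33 per hour


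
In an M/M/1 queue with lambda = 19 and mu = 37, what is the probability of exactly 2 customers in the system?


rho = 19/37; P(n) = (1-rho)*rho^n = (1-19/37)*(19/37)^2 = 0.1283

0.1283


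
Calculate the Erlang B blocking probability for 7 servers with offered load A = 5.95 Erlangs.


B(N,A) = (A^N/N!) / sum(A^k/k!, k=0..N) with N=7, A=5.95 = 0.1818

0.1818


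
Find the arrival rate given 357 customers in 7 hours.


lambda = total arrivals / time = 357 / 7 = 51.0 per hour

51.0 per hour


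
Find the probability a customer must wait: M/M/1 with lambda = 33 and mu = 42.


P(wait) = rho = lambda/mu = 33/42 = 0.7857

0.7857


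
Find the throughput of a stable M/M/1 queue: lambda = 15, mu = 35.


For a stable queue (lambda < mu), throughput = lambda = 15 per hour

15 per hour


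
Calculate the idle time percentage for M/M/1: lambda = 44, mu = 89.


Idle fraction = (1 - rho) * 100 = (1 - 44/89) * 100 = 50.6%

50.6%


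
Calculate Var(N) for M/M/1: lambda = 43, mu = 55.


rho = 43/55; Var(N) = rho/(1-rho)^2 = 16.42

16.42


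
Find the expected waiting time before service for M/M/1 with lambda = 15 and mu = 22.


rho = 15/22; Wq = rho/(mu - lambda) = 0.0974 hours

0.0974 hours


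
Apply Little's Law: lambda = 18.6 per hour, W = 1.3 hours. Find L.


L = lambda * W = 18.6 * 1.3 = 24.18

24.18


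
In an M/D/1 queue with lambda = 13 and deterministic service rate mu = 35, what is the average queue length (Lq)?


M/D/1: Lq = rho^2 / (2*(1-rho)) where rho = 13/35; Lq = 0.11

0.11


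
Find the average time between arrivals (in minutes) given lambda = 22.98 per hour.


Mean interarrival time = 60/lambda = 60/22.98 = 2.61 minutes

2.61 minutes


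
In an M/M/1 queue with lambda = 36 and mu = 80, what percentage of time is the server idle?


Idle fraction = (1 - rho) * 100 = (1 - 36/80) * 100 = 55.0%

55.0%


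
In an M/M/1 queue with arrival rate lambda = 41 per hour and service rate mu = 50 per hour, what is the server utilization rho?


rho = lambda/mu = 41/50 = 0.82

0.82


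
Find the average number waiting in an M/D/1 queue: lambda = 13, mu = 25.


M/D/1: Lq = rho^2 / (2*(1-rho)) where rho = 13/25; Lq = 0.28

0.28


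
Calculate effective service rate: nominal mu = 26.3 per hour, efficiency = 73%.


Effective rate = mu * efficiency = 26.3 * 0.73 = 19.2 per hour

19.2 per hour


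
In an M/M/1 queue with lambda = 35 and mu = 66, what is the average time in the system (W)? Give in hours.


W = 1/(mu - lambda) = 1/(66 - 35) = 0.0323 hours

0.0323 hours


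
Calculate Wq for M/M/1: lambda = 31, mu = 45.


rho = 31/45; Wq = rho/(mu - lambda) = 0.0492 hours

0.0492 hours


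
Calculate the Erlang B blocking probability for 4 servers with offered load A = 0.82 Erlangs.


B(N,A) = (A^N/N!) / sum(A^k/k!, k=0..N) with N=4, A=0.82 = 0.0083

0.0083


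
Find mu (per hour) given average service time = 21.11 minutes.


mu = 60 / avg_service_time = 60 / 21.11 = 2.84 per hour

2.84 per hour


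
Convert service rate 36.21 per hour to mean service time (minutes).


Mean service time = 60/mu = 60/36.21 = 1.66 minutes

1.66 minutes


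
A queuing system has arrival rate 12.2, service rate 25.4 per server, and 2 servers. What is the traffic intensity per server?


rho = lambda / (c * mu) = 12.2 / (2 * 25.4) = 0.2402

0.2402


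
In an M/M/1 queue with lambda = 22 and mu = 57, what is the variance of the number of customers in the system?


rho = 22/57; Var(N) = rho/(1-rho)^2 = 1.02

1.02


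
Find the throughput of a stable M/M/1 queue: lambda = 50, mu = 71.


For a stable queue (lambda < mu), throughput = lambda = 50 per hour

50 per hour
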